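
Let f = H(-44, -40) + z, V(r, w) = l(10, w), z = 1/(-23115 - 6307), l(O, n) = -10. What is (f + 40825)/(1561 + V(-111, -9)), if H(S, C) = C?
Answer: 1199976269/45633522 ≈ 26.296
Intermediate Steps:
z = -1/29422 (z = 1/(-29422) = -1/29422 ≈ -3.3988e-5)
V(r, w) = -10
f = -1176881/29422 (f = -40 - 1/29422 = -1176881/29422 ≈ -40.000)
(f + 40825)/(1561 + V(-111, -9)) = (-1176881/29422 + 40825)/(1561 - 10) = (1199976269/29422)/1551 = (1199976269/29422)*(1/1551) = 1199976269/45633522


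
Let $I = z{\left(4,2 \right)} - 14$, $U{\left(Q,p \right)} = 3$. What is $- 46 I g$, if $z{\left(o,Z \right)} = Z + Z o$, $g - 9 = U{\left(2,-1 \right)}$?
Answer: $2208$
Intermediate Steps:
$g = 12$ ($g = 9 + 3 = 12$)
$I = -4$ ($I = 2 \left(1 + 4\right) - 14 = 2 \cdot 5 - 14 = 10 - 14 = -4$)
$- 46 I g = \left(-46\right) \left(-4\right) 12 = 184 \cdot 12 = 2208$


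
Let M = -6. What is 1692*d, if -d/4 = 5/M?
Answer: 5640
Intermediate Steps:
d = 10/3 (d = -20/(-6) = -20*(-1)/6 = -4*(-5/6) = 10/3 ≈ 3.3333)
1692*d = 1692*(10/3) = 5640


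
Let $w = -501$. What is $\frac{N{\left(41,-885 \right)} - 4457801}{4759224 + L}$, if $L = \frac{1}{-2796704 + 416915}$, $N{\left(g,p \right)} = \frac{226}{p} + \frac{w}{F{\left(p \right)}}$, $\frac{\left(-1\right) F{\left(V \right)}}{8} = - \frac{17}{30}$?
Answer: $- \frac{212814321231413949}{227198535410124100} \approx -0.93669$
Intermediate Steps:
$F{\left(V \right)} = \frac{68}{15}$ ($F{\left(V \right)} = - 8 \left(- \frac{17}{30}\right) = - 8 \left(\left(-17\right) \frac{1}{30}\right) = \left(-8\right) \left(- \frac{17}{30}\right) = \frac{68}{15}$)
$N{\left(g,p \right)} = - \frac{7515}{68} + \frac{226}{p}$ ($N{\left(g,p \right)} = \frac{226}{p} - \frac{501}{\frac{68}{15}} = \frac{226}{p} - \frac{7515}{68} = - \frac{7515}{68} + \frac{226}{p}$)
$L = - \frac{1}{2379789}$ ($L = \frac{1}{-2379789} = - \frac{1}{2379789} \approx -4.2021 \cdot 10^{-7}$)
$\frac{N{\left(41,-885 \right)} - 4457801}{4759224 + L} = \frac{\left(- \frac{7515}{68} + \frac{226}{-885}\right) - 4457801}{4759224 - \frac{1}{2379789}} = \frac{\left(- \frac{7515}{68} + 226 \left(- \frac{1}{885}\right)\right) - 4457801}{\frac{11325948923735}{2379789}} = \left(\left(- \frac{7515}{68} - \frac{226}{885}\right) - 4457801\right) \frac{2379789}{11325948923735} = \left(- \frac{6666143}{60180} - 4457801\right) \frac{2379789}{11325948923735} = \left(- \frac{268277130323}{60180}\right) \frac{2379789}{11325948923735} = - \frac{212814321231413949}{227198535410124100}$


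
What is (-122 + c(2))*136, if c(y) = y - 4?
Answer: -16864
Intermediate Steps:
c(y) = -4 + y
(-122 + c(2))*136 = (-122 + (-4 + 2))*136 = (-122 - 2)*136 = -124*136 = -16864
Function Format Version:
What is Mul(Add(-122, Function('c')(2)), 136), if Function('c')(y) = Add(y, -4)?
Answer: -16864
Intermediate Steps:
Function('c')(y) = Add(-4, y)
Mul(Add(-122, Function('c')(2)), 136) = Mul(Add(-122, Add(-4, 2)), 136) = Mul(Add(-122, -2), 136) = Mul(-124, 136) = -16864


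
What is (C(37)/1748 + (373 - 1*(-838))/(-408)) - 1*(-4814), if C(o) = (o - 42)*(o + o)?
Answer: 857749997/178296 ≈ 4810.8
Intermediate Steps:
C(o) = 2*o*(-42 + o) (C(o) = (-42 + o)*(2*o) = 2*o*(-42 + o))
(C(37)/1748 + (373 - 1*(-838))/(-408)) - 1*(-4814) = ((2*37*(-42 + 37))/1748 + (373 - 1*(-838))/(-408)) - 1*(-4814) = ((2*37*(-5))*(1/1748) + (373 + 838)*(-1/408)) + 4814 = (-370*1/1748 + 1211*(-1/408)) + 4814 = (-185/874 - 1211/408) + 4814 = -566947/178296 + 4814 = 857749997/178296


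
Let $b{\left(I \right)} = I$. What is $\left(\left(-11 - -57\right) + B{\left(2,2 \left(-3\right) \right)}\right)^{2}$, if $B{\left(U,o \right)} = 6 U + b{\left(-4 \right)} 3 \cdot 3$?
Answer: $484$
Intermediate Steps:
$B{\left(U,o \right)} = -36 + 6 U$ ($B{\left(U,o \right)} = 6 U + \left(-4\right) 3 \cdot 3 = 6 U - 36 = -36 + 6 U$)
$\left(\left(-11 - -57\right) + B{\left(2,2 \left(-3\right) \right)}\right)^{2} = \left(\left(-11 - -57\right) + \left(-36 + 6 \cdot 2\right)\right)^{2} = \left(\left(-11 + 57\right) + \left(-36 + 12\right)\right)^{2} = \left(46 - 24\right)^{2} = 22^{2} = 484$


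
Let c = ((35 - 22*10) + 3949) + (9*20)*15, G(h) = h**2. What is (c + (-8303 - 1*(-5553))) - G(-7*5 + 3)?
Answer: 2690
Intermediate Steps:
c = 6464 (c = ((35 - 220) + 3949) + 180*15 = (-185 + 3949) + 2700 = 3764 + 2700 = 6464)
(c + (-8303 - 1*(-5553))) - G(-7*5 + 3) = (6464 + (-8303 - 1*(-5553))) - (-7*5 + 3)**2 = (6464 + (-8303 + 5553)) - (-35 + 3)**2 = (6464 - 2750) - 1*(-32)**2 = 3714 - 1*1024 = 3714 - 1024 = 2690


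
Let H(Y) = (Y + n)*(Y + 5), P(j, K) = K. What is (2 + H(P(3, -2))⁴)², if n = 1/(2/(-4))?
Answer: 430064644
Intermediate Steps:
n = -2 (n = 1/(2*(-¼)) = 1/(-½) = -2)
H(Y) = (-2 + Y)*(5 + Y) (H(Y) = (Y - 2)*(Y + 5) = (-2 + Y)*(5 + Y))
(2 + H(P(3, -2))⁴)² = (2 + (-10 + (-2)² + 3*(-2))⁴)² = (2 + (-10 + 4 - 6)⁴)² = (2 + (-12)⁴)² = (2 + 20736)² = 20738² = 430064644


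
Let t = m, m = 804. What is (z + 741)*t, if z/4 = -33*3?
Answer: 277380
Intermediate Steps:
t = 804
z = -396 (z = 4*(-33*3) = 4*(-99) = -396)
(z + 741)*t = (-396 + 741)*804 = 345*804 = 277380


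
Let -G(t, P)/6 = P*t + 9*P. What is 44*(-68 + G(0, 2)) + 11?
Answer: -7733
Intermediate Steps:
G(t, P) = -54*P - 6*P*t (G(t, P) = -6*(P*t + 9*P) = -6*(9*P + P*t) = -54*P - 6*P*t)
44*(-68 + G(0, 2)) + 11 = 44*(-68 - 6*2*(9 + 0)) + 11 = 44*(-68 - 6*2*9) + 11 = 44*(-68 - 108) + 11 = 44*(-176) + 11 = -7744 + 11 = -7733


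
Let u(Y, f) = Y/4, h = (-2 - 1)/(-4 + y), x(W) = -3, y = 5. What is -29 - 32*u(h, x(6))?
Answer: -5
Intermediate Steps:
h = -3 (h = (-2 - 1)/(-4 + 5) = -3/1 = -3*1 = -3)
u(Y, f) = Y/4 (u(Y, f) = Y*(1/4) = Y/4)
-29 - 32*u(h, x(6)) = -29 - 8*(-3) = -29 - 32*(-3/4) = -29 + 24 = -5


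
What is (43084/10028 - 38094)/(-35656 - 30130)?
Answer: 95490887/164925502 ≈ 0.57899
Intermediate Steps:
(43084/10028 - 38094)/(-35656 - 30130) = (43084*(1/10028) - 38094)/(-65786) = (10771/2507 - 38094)*(-1/65786) = -95490887/2507*(-1/65786) = 95490887/164925502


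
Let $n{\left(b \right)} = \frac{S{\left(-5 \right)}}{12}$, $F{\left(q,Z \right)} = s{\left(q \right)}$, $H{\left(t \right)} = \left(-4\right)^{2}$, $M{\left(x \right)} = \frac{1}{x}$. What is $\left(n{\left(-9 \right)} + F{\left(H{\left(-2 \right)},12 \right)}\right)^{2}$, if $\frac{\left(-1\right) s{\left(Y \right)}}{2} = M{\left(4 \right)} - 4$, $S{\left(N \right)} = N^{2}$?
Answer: $\frac{13225}{144} \approx 91.84$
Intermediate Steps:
$H{\left(t \right)} = 16$
$s{\left(Y \right)} = \frac{15}{2}$ ($s{\left(Y \right)} = - 2 \left(\frac{1}{4} - 4\right) = \left(-2\right) \left(- \frac{15}{4}\right) = \frac{15}{2}$)
$F{\left(q,Z \right)} = \frac{15}{2}$
$n{\left(b \right)} = \frac{25}{12}$ ($n{\left(b \right)} = \frac{\left(-5\right)^{2}}{12} = 25 \cdot \frac{1}{12} = \frac{25}{12}$)
$\left(n{\left(-9 \right)} + F{\left(H{\left(-2 \right)},12 \right)}\right)^{2} = \left(\frac{25}{12} + \frac{15}{2}\right)^{2} = \left(\frac{115}{12}\right)^{2} = \frac{13225}{144}$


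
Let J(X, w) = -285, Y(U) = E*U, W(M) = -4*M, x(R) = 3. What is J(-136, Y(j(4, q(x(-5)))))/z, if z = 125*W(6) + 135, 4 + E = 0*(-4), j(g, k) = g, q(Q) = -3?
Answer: 19/191 ≈ 0.099476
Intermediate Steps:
E = -4 (E = -4 + 0*(-4) = -4 + 0 = -4)
Y(U) = -4*U
z = -2865 (z = 125*(-4*6) + 135 = 125*(-24) + 135 = -3000 + 135 = -2865)
J(-136, Y(j(4, q(x(-5)))))/z = -285/(-2865) = -285*(-1/2865) = 19/191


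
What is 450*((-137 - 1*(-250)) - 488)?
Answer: -168750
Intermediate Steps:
450*((-137 - 1*(-250)) - 488) = 450*((-137 + 250) - 488) = 450*(113 - 488) = 450*(-375) = -168750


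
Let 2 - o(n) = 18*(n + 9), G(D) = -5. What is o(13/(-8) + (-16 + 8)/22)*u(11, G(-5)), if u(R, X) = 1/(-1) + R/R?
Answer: 0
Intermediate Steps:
o(n) = -160 - 18*n (o(n) = 2 - 18*(n + 9) = 2 - 18*(9 + n) = 2 - (162 + 18*n) = 2 + (-162 - 18*n) = -160 - 18*n)
u(R, X) = 0 (u(R, X) = 1*(-1) + 1 = -1 + 1 = 0)
o(13/(-8) + (-16 + 8)/22)*u(11, G(-5)) = (-160 - 18*(13/(-8) + (-16 + 8)/22))*0 = (-160 - 18*(13*(-⅛) - 8*1/22))*0 = (-160 - 18*(-13/8 - 4/11))*0 = (-160 - 18*(-175/88))*0 = (-160 + 1575/44)*0 = -5465/44*0 = 0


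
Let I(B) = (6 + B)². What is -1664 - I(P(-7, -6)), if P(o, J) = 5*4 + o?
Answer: -2025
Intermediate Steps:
P(o, J) = 20 + o
-1664 - I(P(-7, -6)) = -1664 - (6 + (20 - 7))² = -1664 - (6 + 13)² = -1664 - 1*19² = -1664 - 1*361 = -1664 - 361 = -2025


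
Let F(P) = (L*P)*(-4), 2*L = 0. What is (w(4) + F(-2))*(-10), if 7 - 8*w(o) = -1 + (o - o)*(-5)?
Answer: -10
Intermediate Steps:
L = 0 (L = (½)*0 = 0)
F(P) = 0 (F(P) = (0*P)*(-4) = 0*(-4) = 0)
w(o) = 1 (w(o) = 7/8 - (-1 + (o - o)*(-5))/8 = 7/8 - (-1 + 0*(-5))/8 = 7/8 - (-1 + 0)/8 = 7/8 - ⅛*(-1) = 7/8 + ⅛ = 1)
(w(4) + F(-2))*(-10) = (1 + 0)*(-10) = 1*(-10) = -10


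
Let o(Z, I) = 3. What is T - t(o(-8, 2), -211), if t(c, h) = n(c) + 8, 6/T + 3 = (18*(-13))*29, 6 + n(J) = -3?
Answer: 2261/2263 ≈ 0.99912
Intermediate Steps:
n(J) = -9 (n(J) = -6 - 3 = -9)
T = -2/2263 (T = 6/(-3 + (18*(-13))*29) = 6/(-3 - 234*29) = 6/(-3 - 6786) = 6/(-6789) = 6*(-1/6789) = -2/2263 ≈ -0.00088378)
t(c, h) = -1 (t(c, h) = -9 + 8 = -1)
T - t(o(-8, 2), -211) = -2/2263 - 1*(-1) = -2/2263 + 1 = 2261/2263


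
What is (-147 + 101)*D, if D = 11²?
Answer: -5566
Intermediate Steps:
D = 121
(-147 + 101)*D = (-147 + 101)*121 = -46*121 = -5566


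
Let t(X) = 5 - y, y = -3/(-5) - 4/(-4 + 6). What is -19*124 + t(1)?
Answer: -11748/5 ≈ -2349.6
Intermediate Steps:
y = -7/5 (y = -3*(-1/5) - 4/2 = 3/5 - 4*1/2 = 3/5 - 2 = -7/5 ≈ -1.4000)
t(X) = 32/5 (t(X) = 5 - 1*(-7/5) = 5 + 7/5 = 32/5)
-19*124 + t(1) = -19*124 + 32/5 = -2356 + 32/5 = -11748/5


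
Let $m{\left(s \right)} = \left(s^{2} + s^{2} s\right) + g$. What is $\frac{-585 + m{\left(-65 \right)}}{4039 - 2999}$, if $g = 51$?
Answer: $- \frac{135467}{520} \approx -260.51$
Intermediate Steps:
$m{\left(s \right)} = 51 + s^{2} + s^{3}$ ($m{\left(s \right)} = \left(s^{2} + s^{2} s\right) + 51 = \left(s^{2} + s^{3}\right) + 51 = 51 + s^{2} + s^{3}$)
$\frac{-585 + m{\left(-65 \right)}}{4039 - 2999} = \frac{-585 + \left(51 + \left(-65\right)^{2} + \left(-65\right)^{3}\right)}{4039 - 2999} = \frac{-585 + \left(51 + 4225 - 274625\right)}{1040} = \left(-585 - 270349\right) \frac{1}{1040} = \left(-270934\right) \frac{1}{1040} = - \frac{135467}{520}$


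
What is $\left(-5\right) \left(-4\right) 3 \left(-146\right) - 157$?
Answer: $-8917$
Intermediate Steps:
$\left(-5\right) \left(-4\right) 3 \left(-146\right) - 157 = 20 \cdot 3 \left(-146\right) - 157 = 60 \left(-146\right) - 157 = -8760 - 157 = -8917$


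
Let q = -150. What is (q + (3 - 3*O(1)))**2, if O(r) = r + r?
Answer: 23409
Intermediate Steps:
O(r) = 2*r
(q + (3 - 3*O(1)))**2 = (-150 + (3 - 6))**2 = (-150 - 3)**2 = (-153)**2 = 23409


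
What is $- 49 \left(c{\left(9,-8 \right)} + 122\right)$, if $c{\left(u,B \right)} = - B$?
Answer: $-6370$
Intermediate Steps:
$- 49 \left(c{\left(9,-8 \right)} + 122\right) = - 49 \left(\left(-1\right) \left(-8\right) + 122\right) = - 49 \left(8 + 122\right) = \left(-49\right) 130 = -6370$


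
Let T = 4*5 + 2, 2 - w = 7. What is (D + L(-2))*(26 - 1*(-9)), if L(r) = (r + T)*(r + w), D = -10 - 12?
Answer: -5670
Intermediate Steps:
w = -5 (w = 2 - 1*7 = 2 - 7 = -5)
T = 22 (T = 20 + 2 = 22)
D = -22
L(r) = (-5 + r)*(22 + r) (L(r) = (r + 22)*(r - 5) = (22 + r)*(-5 + r) = (-5 + r)*(22 + r))
(D + L(-2))*(26 - 1*(-9)) = (-22 + (-110 + (-2)**2 + 17*(-2)))*(26 - 1*(-9)) = (-22 + (-110 + 4 - 34))*(26 + 9) = (-22 - 140)*35 = -162*35 = -5670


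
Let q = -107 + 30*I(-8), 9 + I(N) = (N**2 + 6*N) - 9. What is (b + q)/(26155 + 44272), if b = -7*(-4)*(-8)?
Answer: -391/70427 ≈ -0.0055518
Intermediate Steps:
I(N) = -18 + N**2 + 6*N (I(N) = -9 + ((N**2 + 6*N) - 9) = -9 + (-9 + N**2 + 6*N) = -18 + N**2 + 6*N)
q = -167 (q = -107 + 30*(-18 + (-8)**2 + 6*(-8)) = -107 + 30*(-18 + 64 - 48) = -107 + 30*(-2) = -107 - 60 = -167)
b = -224 (b = 28*(-8) = -224)
(b + q)/(26155 + 44272) = (-224 - 167)/(26155 + 44272) = -391/70427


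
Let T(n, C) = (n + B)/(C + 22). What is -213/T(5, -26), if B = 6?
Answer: 852/11 ≈ 77.455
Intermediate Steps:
T(n, C) = (6 + n)/(22 + C) (T(n, C) = (n + 6)/(C + 22) = (6 + n)/(22 + C))
-213/T(5, -26) = -213*(22 - 26)/(6 + 5) = -213/(11/(-4)) = -213/((-¼*11)) = -213/(-11/4) = -213*(-4/11) = 852/11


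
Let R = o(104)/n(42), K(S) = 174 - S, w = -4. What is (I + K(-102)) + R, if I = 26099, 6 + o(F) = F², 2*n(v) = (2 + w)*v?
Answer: 548470/21 ≈ 26118.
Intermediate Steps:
n(v) = -v (n(v) = ((2 - 4)*v)/2 = (-2*v)/2 = -v)
o(F) = -6 + F²
R = -5405/21 (R = (-6 + 104²)/((-1*42)) = (-6 + 10816)/(-42) = 10810*(-1/42) = -5405/21 ≈ -257.38)
(I + K(-102)) + R = (26099 + (174 - 1*(-102))) - 5405/21 = (26099 + (174 + 102)) - 5405/21 = (26099 + 276) - 5405/21 = 26375 - 5405/21 = 548470/21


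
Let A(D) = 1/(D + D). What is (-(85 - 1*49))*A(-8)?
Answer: 9/4 ≈ 2.2500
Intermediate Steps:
A(D) = 1/(2*D)
(-(85 - 1*49))*A(-8) = (-(85 - 1*49))*((½)/(-8)) = (-(85 - 49))*((½)*(-⅛)) = -1*36*(-1/16) = -36*(-1/16) = 9/4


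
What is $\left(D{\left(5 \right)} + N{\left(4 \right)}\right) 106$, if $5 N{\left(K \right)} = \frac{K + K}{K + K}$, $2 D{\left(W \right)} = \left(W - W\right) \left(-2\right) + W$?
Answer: $\frac{1431}{5} \approx 286.2$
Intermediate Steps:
$D{\left(W \right)} = \frac{W}{2}$ ($D{\left(W \right)} = \frac{\left(W - W\right) \left(-2\right) + W}{2} = \frac{0 \left(-2\right) + W}{2} = \frac{0 + W}{2} = \frac{W}{2}$)
$N{\left(K \right)} = \frac{1}{5}$ ($N{\left(K \right)} = \frac{\left(K + K\right) \frac{1}{K + K}}{5} = \frac{2 K \frac{1}{2 K}}{5} = \frac{1}{5} \cdot 1 = \frac{1}{5}$)
$\left(D{\left(5 \right)} + N{\left(4 \right)}\right) 106 = \left(\frac{1}{2} \cdot 5 + \frac{1}{5}\right) 106 = \left(\frac{5}{2} + \frac{1}{5}\right) 106 = \frac{27}{10} \cdot 106 = \frac{1431}{5}$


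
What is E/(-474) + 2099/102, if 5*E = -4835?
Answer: 91130/4029 ≈ 22.619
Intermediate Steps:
E = -967 (E = (1/5)*(-4835) = -967)
E/(-474) + 2099/102 = -967/(-474) + 2099/102 = -967*(-1/474) + 2099*(1/102) = 967/474 + 2099/102 = 91130/4029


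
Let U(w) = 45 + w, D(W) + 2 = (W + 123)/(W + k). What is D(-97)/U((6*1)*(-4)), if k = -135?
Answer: -35/348 ≈ -0.10057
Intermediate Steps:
D(W) = -2 + (123 + W)/(-135 + W) (D(W) = -2 + (W + 123)/(W - 135) = -2 + (123 + W)/(-135 + W))
D(-97)/U((6*1)*(-4)) = ((393 - 1*(-97))/(-135 - 97))/(45 + (6*1)*(-4)) = ((393 + 97)/(-232))/(45 + 6*(-4)) = (-1/232*490)/(45 - 24) = -245/116/21 = -245/116*1/21 = -35/348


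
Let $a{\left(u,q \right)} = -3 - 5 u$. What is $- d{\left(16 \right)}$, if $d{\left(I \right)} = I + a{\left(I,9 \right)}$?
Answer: $67$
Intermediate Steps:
$d{\left(I \right)} = -3 - 4 I$ ($d{\left(I \right)} = I - \left(3 + 5 I\right) = -3 - 4 I$)
$- d{\left(16 \right)} = - (-3 - 64) = \left(-1\right) \left(-67\right) = 67$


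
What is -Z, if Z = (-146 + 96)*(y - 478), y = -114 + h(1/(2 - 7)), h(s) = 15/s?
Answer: -33350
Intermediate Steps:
y = -189 (y = -114 + 15/(1/(2 - 7)) = -114 + 15/(1/(-5)) = -114 + 15/(-⅕) = -114 + 15*(-5) = -114 - 75 = -189)
Z = 33350 (Z = (-146 + 96)*(-189 - 478) = -50*(-667) = 33350)
-Z = -1*33350 = -33350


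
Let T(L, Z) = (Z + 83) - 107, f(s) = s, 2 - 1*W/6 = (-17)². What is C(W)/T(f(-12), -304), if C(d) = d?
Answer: 21/4 ≈ 5.2500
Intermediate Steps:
W = -1722 (W = 12 - 6*(-17)² = 12 - 6*289 = 12 - 1734 = -1722)
T(L, Z) = -24 + Z (T(L, Z) = (83 + Z) - 107 = -24 + Z)
C(W)/T(f(-12), -304) = -1722/(-24 - 304) = -1722/(-328) = -1722*(-1/328) = 21/4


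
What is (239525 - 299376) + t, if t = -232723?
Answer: -292574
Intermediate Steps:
(239525 - 299376) + t = (239525 - 299376) - 232723 = -59851 - 232723 = -292574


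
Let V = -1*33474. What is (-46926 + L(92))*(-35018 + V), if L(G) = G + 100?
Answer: 3200905128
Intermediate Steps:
V = -33474
L(G) = 100 + G
(-46926 + L(92))*(-35018 + V) = (-46926 + (100 + 92))*(-35018 - 33474) = (-46926 + 192)*(-68492) = -46734*(-68492) = 3200905128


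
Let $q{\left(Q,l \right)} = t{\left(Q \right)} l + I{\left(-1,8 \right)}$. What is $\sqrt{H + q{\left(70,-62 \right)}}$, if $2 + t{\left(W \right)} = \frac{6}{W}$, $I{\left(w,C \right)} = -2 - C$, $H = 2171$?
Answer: $\frac{\sqrt{2792615}}{35} \approx 47.746$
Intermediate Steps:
$t{\left(W \right)} = -2 + \frac{6}{W}$
$q{\left(Q,l \right)} = -10 + l \left(-2 + \frac{6}{Q}\right)$ ($q{\left(Q,l \right)} = \left(-2 + \frac{6}{Q}\right) l - 10 = l \left(-2 + \frac{6}{Q}\right) - 10 = -10 + l \left(-2 + \frac{6}{Q}\right)$)
$\sqrt{H + q{\left(70,-62 \right)}} = \sqrt{2171 - \left(-114 + \frac{186}{35}\right)} = \sqrt{2171 + \left(-10 + 124 + 6 \left(-62\right) \frac{1}{70}\right)} = \sqrt{2171 - - \frac{3804}{35}} = \sqrt{2171 + \frac{3804}{35}} = \sqrt{\frac{79789}{35}} = \frac{\sqrt{2792615}}{35}$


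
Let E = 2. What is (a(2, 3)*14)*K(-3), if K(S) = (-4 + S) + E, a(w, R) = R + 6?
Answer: -630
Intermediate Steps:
a(w, R) = 6 + R
K(S) = -2 + S (K(S) = (-4 + S) + 2 = -2 + S)
(a(2, 3)*14)*K(-3) = ((6 + 3)*14)*(-2 - 3) = (9*14)*(-5) = 126*(-5) = -630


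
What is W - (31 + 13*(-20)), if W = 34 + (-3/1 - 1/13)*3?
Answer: 3299/13 ≈ 253.77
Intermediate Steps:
W = 322/13 (W = 34 + (-3*1 - 1*1/13)*3 = 34 + (-3 - 1/13)*3 = 34 - 40/13*3 = 34 - 120/13 = 322/13 ≈ 24.769)
W - (31 + 13*(-20)) = 322/13 - (31 + 13*(-20)) = 322/13 - (31 - 260) = 322/13 - 1*(-229) = 322/13 + 229 = 3299/13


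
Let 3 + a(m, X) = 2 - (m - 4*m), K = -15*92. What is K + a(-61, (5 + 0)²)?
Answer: -1564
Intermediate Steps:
K = -1380
a(m, X) = -1 + 3*m (a(m, X) = -3 + (2 - (m - 4*m)) = -3 + (2 - (-3)*m) = -3 + (2 + 3*m) = -1 + 3*m)
K + a(-61, (5 + 0)²) = -1380 + (-1 + 3*(-61)) = -1380 + (-1 - 183) = -1380 - 184 = -1564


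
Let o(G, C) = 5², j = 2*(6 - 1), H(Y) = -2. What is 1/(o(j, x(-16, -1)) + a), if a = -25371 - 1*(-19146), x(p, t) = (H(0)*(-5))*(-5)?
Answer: -1/6200 ≈ -0.00016129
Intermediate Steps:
x(p, t) = -50 (x(p, t) = -2*(-5)*(-5) = 10*(-5) = -50)
j = 10 (j = 2*5 = 10)
o(G, C) = 25
a = -6225 (a = -25371 + 19146 = -6225)
1/(o(j, x(-16, -1)) + a) = 1/(25 - 6225) = 1/(-6200) = -1/6200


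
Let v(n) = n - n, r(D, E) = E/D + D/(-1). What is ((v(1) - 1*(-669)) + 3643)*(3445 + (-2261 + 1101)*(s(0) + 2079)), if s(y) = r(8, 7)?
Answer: -10348498160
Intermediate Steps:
r(D, E) = -D + E/D (r(D, E) = E/D + D*(-1) = E/D - D = -D + E/D)
s(y) = -57/8 (s(y) = -1*8 + 7/8 = -8 + 7*(1/8) = -8 + 7/8 = -57/8)
v(n) = 0
((v(1) - 1*(-669)) + 3643)*(3445 + (-2261 + 1101)*(s(0) + 2079)) = ((0 - 1*(-669)) + 3643)*(3445 + (-2261 + 1101)*(-57/8 + 2079)) = ((0 + 669) + 3643)*(3445 - 1160*16575/8) = (669 + 3643)*(3445 - 2403375) = 4312*(-2399930) = -10348498160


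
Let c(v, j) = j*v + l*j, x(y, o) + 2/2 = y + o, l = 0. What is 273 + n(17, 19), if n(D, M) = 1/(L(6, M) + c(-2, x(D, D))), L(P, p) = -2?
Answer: 18563/68 ≈ 272.99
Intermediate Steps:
x(y, o) = -1 + o + y (x(y, o) = -1 + (y + o) = -1 + (o + y) = -1 + o + y)
c(v, j) = j*v (c(v, j) = j*v + 0*j = j*v + 0 = j*v)
n(D, M) = -1/(4*D) (n(D, M) = 1/(-2 + (-1 + D + D)*(-2)) = 1/(-2 + (-1 + 2*D)*(-2)) = 1/(-2 + (2 - 4*D)) = 1/(-4*D) = -1/(4*D))
273 + n(17, 19) = 273 - 1/4/17 = 273 - 1/4*1/17 = 273 - 1/68 = 18563/68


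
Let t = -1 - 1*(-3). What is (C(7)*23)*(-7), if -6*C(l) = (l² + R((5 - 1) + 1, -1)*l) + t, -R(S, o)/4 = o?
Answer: 12719/6 ≈ 2119.8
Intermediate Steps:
t = 2 (t = -1 + 3 = 2)
R(S, o) = -4*o
C(l) = -⅓ - 2*l/3 - l²/6 (C(l) = -((l² + (-4*(-1))*l) + 2)/6 = -((l² + 4*l) + 2)/6 = -(2 + l² + 4*l)/6 = -⅓ - 2*l/3 - l²/6)
(C(7)*23)*(-7) = ((-⅓ - ⅔*7 - ⅙*7²)*23)*(-7) = ((-⅓ - 14/3 - ⅙*49)*23)*(-7) = ((-⅓ - 14/3 - 49/6)*23)*(-7) = -79/6*23*(-7) = -1817/6*(-7) = 12719/6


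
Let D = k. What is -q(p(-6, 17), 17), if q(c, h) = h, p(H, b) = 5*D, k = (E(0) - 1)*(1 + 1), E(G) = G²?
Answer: -17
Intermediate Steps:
k = -2 (k = (0² - 1)*(1 + 1) = (0 - 1)*2 = -1*2 = -2)
D = -2
p(H, b) = -10 (p(H, b) = 5*(-2) = -10)
-q(p(-6, 17), 17) = -1*17 = -17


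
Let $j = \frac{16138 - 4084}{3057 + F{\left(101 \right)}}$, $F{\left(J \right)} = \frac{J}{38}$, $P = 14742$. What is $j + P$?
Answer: $\frac{1714466166}{116267} \approx 14746.0$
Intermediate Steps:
$F{\left(J \right)} = \frac{J}{38}$ ($F{\left(J \right)} = J \frac{1}{38} = \frac{J}{38}$)
$j = \frac{458052}{116267}$ ($j = \frac{16138 - 4084}{3057 + \frac{1}{38} \cdot 101} = \frac{12054}{3057 + \frac{101}{38}} = \frac{12054}{\frac{116267}{38}} = 12054 \cdot \frac{38}{116267} = \frac{458052}{116267} \approx 3.9397$)
$j + P = \frac{458052}{116267} + 14742 = \frac{1714466166}{116267}$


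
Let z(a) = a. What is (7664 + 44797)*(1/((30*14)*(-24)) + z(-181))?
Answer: -10634899749/1120 ≈ -9.4954e+6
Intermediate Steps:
(7664 + 44797)*(1/((30*14)*(-24)) + z(-181)) = (7664 + 44797)*(1/((30*14)*(-24)) - 181) = 52461*(1/(420*(-24)) - 181) = 52461*(1/(-10080) - 181) = 52461*(-1/10080 - 181) = 52461*(-1824481/10080) = -10634899749/1120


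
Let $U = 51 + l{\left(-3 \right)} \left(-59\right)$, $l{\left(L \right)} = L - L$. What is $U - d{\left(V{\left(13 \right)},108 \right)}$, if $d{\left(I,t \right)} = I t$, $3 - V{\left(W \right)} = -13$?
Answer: $-1677$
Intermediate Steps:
$V{\left(W \right)} = 16$ ($V{\left(W \right)} = 3 - -13 = 3 + 13 = 16$)
$l{\left(L \right)} = 0$
$U = 51$ ($U = 51 + 0 \left(-59\right) = 51 + 0 = 51$)
$U - d{\left(V{\left(13 \right)},108 \right)} = 51 - 16 \cdot 108 = 51 - 1728 = -1677$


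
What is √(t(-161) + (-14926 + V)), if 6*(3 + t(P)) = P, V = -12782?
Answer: I*√998562/6 ≈ 166.55*I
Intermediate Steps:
t(P) = -3 + P/6
√(t(-161) + (-14926 + V)) = √((-3 + (⅙)*(-161)) + (-14926 - 12782)) = √((-3 - 161/6) - 27708) = √(-179/6 - 27708) = √(-166427/6) = I*√998562/6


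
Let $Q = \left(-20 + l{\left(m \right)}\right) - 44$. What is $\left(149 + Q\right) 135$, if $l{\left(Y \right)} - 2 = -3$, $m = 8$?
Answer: $11340$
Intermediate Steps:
$l{\left(Y \right)} = -1$ ($l{\left(Y \right)} = 2 - 3 = -1$)
$Q = -65$ ($Q = \left(-20 - 1\right) - 44 = -21 - 44 = -65$)
$\left(149 + Q\right) 135 = \left(149 - 65\right) 135 = 84 \cdot 135 = 11340$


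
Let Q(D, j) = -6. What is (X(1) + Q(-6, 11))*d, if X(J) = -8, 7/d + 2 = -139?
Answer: 98/141 ≈ 0.69504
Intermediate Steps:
d = -7/141 (d = 7/(-2 - 139) = 7/(-141) = 7*(-1/141) = -7/141 ≈ -0.049645)
(X(1) + Q(-6, 11))*d = (-8 - 6)*(-7/141) = -14*(-7/141) = 98/141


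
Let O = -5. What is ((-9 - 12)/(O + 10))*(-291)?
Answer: 6111/5 ≈ 1222.2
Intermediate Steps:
((-9 - 12)/(O + 10))*(-291) = ((-9 - 12)/(-5 + 10))*(-291) = -21/5*(-291) = 6111/5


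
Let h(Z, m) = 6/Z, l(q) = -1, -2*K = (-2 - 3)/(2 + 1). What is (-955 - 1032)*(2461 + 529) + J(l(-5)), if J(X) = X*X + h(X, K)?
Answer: -5941135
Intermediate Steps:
K = ⅚ (K = -(-2 - 3)/(2*(2 + 1)) = -(-5)/(2*3) = -½*(-5/3) = ⅚ ≈ 0.83333)
J(X) = X² + 6/X (J(X) = X*X + 6/X = X² + 6/X)
(-955 - 1032)*(2461 + 529) + J(l(-5)) = (-955 - 1032)*(2461 + 529) + (6 + (-1)³)/(-1) = -1987*2990 - (6 - 1) = -5941130 - 1*5 = -5941130 - 5 = -5941135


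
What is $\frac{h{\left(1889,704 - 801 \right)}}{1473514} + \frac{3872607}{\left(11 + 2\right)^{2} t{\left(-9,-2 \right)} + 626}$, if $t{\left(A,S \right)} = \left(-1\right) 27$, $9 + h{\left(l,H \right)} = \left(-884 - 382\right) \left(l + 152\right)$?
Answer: $- \frac{5716513504353}{5801224618} \approx -985.4$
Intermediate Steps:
$h{\left(l,H \right)} = -192441 - 1266 l$ ($h{\left(l,H \right)} = -9 + \left(-884 - 382\right) \left(l + 152\right) = -9 - 1266 \left(152 + l\right) = -9 - \left(192432 + 1266 l\right) = -192441 - 1266 l$)
$t{\left(A,S \right)} = -27$
$\frac{h{\left(1889,704 - 801 \right)}}{1473514} + \frac{3872607}{\left(11 + 2\right)^{2} t{\left(-9,-2 \right)} + 626} = \frac{-192441 - 2391474}{1473514} + \frac{3872607}{\left(11 + 2\right)^{2} \left(-27\right) + 626} = \left(-192441 - 2391474\right) \frac{1}{1473514} + \frac{3872607}{13^{2} \left(-27\right) + 626} = \left(-2583915\right) \frac{1}{1473514} + \frac{3872607}{169 \left(-27\right) + 626} = - \frac{2583915}{1473514} + \frac{3872607}{-4563 + 626} = - \frac{2583915}{1473514} + \frac{3872607}{-3937} = - \frac{2583915}{1473514} + 3872607 \left(- \frac{1}{3937}\right) = - \frac{2583915}{1473514} - \frac{3872607}{3937} = - \frac{5716513504353}{5801224618}$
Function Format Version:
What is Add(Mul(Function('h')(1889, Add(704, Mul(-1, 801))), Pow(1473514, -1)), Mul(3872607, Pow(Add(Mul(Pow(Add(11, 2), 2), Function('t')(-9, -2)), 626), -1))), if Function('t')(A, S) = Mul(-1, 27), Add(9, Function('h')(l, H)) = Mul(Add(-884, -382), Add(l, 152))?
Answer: Rational(-5716513504353, 5801224618) ≈ -985.40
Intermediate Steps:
Function('h')(l, H) = Add(-192441, Mul(-1266, l)) (Function('h')(l, H) = Add(-9, Mul(Add(-884, -382), Add(l, 152))) = Add(-9, Mul(-1266, Add(152, l))) = Add(-9, Add(-192432, Mul(-1266, l))) = Add(-192441, Mul(-1266, l)))
Function('t')(A, S) = -27
Add(Mul(Function('h')(1889, Add(704, Mul(-1, 801))), Pow(1473514, -1)), Mul(3872607, Pow(Add(Mul(Pow(Add(11, 2), 2), Function('t')(-9, -2)), 626), -1))) = Add(Mul(Add(-192441, Mul(-1266, 1889)), Pow(1473514, -1)), Mul(3872607, Pow(Add(Mul(Pow(Add(11, 2), 2), -27), 626), -1))) = Add(Mul(Add(-192441, -2391474), Rational(1, 1473514)), Mul(3872607, Pow(Add(Mul(Pow(13, 2), -27), 626), -1))) = Add(Mul(-2583915, Rational(1, 1473514)), Mul(3872607, Pow(Add(Mul(169, -27), 626), -1))) = Add(Rational(-2583915, 1473514), Mul(3872607, Pow(Add(-4563, 626), -1))) = Add(Rational(-2583915, 1473514), Mul(3872607, Pow(-3937, -1))) = Add(Rational(-2583915, 1473514), Mul(3872607, Rational(-1, 3937))) = Add(Rational(-2583915, 1473514), Rational(-3872607, 3937)) = Rational(-5716513504353, 5801224618)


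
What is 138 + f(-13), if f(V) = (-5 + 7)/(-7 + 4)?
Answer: 412/3 ≈ 137.33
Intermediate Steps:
f(V) = -⅔ (f(V) = 2/(-3) = 2*(-⅓) = -⅔)
138 + f(-13) = 138 - ⅔ = 412/3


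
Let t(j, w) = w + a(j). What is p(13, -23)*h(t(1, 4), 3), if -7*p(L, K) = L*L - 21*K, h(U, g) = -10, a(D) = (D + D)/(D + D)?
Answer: 6520/7 ≈ 931.43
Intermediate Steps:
a(D) = 1 (a(D) = (2*D)/((2*D)) = (2*D)*(1/(2*D)) = 1)
t(j, w) = 1 + w (t(j, w) = w + 1 = 1 + w)
p(L, K) = 3*K - L²/7 (p(L, K) = -(L*L - 21*K)/7 = -(L² - 21*K)/7 = 3*K - L²/7)
p(13, -23)*h(t(1, 4), 3) = (3*(-23) - ⅐*13²)*(-10) = (-69 - ⅐*169)*(-10) = (-69 - 169/7)*(-10) = -652/7*(-10) = 6520/7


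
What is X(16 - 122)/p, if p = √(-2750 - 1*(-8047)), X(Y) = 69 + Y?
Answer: -37*√5297/5297 ≈ -0.50838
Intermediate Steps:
p = √5297 (p = √(-2750 + 8047) = √5297 ≈ 72.781)
X(16 - 122)/p = (69 + (16 - 122))/(√5297) = (69 - 106)*(√5297/5297) = -37*√5297/5297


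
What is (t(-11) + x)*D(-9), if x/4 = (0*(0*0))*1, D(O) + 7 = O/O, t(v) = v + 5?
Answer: 36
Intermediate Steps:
t(v) = 5 + v
D(O) = -6 (D(O) = -7 + O/O = -7 + 1 = -6)
x = 0 (x = 4*((0*(0*0))*1) = 4*((0*0)*1) = 4*(0*1) = 4*0 = 0)
(t(-11) + x)*D(-9) = ((5 - 11) + 0)*(-6) = (-6 + 0)*(-6) = -6*(-6) = 36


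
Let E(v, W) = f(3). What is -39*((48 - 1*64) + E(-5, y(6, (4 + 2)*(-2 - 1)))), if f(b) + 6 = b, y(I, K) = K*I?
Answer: 741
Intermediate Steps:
y(I, K) = I*K
f(b) = -6 + b
E(v, W) = -3 (E(v, W) = -6 + 3 = -3)
-39*((48 - 1*64) + E(-5, y(6, (4 + 2)*(-2 - 1)))) = -39*((48 - 1*64) - 3) = -39*((48 - 64) - 3) = -39*(-16 - 3) = -39*(-19) = 741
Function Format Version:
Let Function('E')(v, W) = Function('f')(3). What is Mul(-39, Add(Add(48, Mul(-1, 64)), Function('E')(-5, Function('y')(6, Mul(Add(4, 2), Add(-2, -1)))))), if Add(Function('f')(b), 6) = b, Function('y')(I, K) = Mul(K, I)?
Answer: 741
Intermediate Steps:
Function('y')(I, K) = Mul(I, K)
Function('f')(b) = Add(-6, b)
Function('E')(v, W) = -3 (Function('E')(v, W) = Add(-6, 3) = -3)
Mul(-39, Add(Add(48, Mul(-1, 64)), Function('E')(-5, Function('y')(6, Mul(Add(4, 2), Add(-2, -1)))))) = Mul(-39, Add(Add(48, Mul(-1, 64)), -3)) = Mul(-39, Add(Add(48, -64), -3)) = Mul(-39, Add(-16, -3)) = Mul(-39, -19) = 741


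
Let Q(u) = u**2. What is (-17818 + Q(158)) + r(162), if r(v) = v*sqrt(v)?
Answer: 7146 + 1458*sqrt(2) ≈ 9207.9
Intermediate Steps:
r(v) = v**(3/2)
(-17818 + Q(158)) + r(162) = (-17818 + 158**2) + 162**(3/2) = (-17818 + 24964) + 1458*sqrt(2) = 7146 + 1458*sqrt(2)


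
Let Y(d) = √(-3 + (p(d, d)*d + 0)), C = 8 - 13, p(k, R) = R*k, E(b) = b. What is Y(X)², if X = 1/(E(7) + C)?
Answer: -23/8 ≈ -2.8750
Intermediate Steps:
C = -5
X = ½ (X = 1/(7 - 5) = 1/2 = ½ ≈ 0.50000)
Y(d) = √(-3 + d³) (Y(d) = √(-3 + ((d*d)*d + 0)) = √(-3 + (d²*d + 0)) = √(-3 + (d³ + 0)) = √(-3 + d³))
Y(X)² = (√(-3 + (½)³))² = (√(-3 + ⅛))² = (√(-23/8))² = (I*√46/4)² = -23/8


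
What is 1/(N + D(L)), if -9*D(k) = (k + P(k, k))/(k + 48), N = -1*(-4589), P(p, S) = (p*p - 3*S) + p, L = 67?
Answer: 345/1581731 ≈ 0.00021812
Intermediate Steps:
P(p, S) = p + p**2 - 3*S (P(p, S) = (p**2 - 3*S) + p = p + p**2 - 3*S)
N = 4589
D(k) = -(k**2 - k)/(9*(48 + k)) (D(k) = -(k + (k + k**2 - 3*k))/(9*(k + 48)) = -(k + (k**2 - 2*k))/(9*(48 + k)) = -(k**2 - k)/(9*(48 + k)))
1/(N + D(L)) = 1/(4589 + (1/9)*67*(1 - 1*67)/(48 + 67)) = 1/(4589 + (1/9)*67*(1 - 67)/115) = 1/(4589 + (1/9)*67*(1/115)*(-66)) = 1/(4589 - 1474/345) = 1/(1581731/345) = 345/1581731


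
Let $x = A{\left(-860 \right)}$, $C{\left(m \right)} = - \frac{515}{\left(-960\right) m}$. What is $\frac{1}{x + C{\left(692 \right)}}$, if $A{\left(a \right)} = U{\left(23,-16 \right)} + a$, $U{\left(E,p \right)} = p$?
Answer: $- \frac{132864}{116388761} \approx -0.0011416$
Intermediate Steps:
$C{\left(m \right)} = \frac{103}{192 m}$ ($C{\left(m \right)} = - 515 \left(- \frac{1}{960 m}\right) = \frac{103}{192 m}$)
$A{\left(a \right)} = -16 + a$
$x = -876$ ($x = -16 - 860 = -876$)
$\frac{1}{x + C{\left(692 \right)}} = \frac{1}{-876 + \frac{103}{192 \cdot 692}} = \frac{1}{-876 + \frac{103}{192} \cdot \frac{1}{692}} = \frac{1}{-876 + \frac{103}{132864}} = \frac{1}{- \frac{116388761}{132864}} = - \frac{132864}{116388761}$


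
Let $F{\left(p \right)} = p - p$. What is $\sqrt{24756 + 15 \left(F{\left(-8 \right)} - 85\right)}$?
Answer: $3 \sqrt{2609} \approx 153.24$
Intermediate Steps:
$F{\left(p \right)} = 0$
$\sqrt{24756 + 15 \left(F{\left(-8 \right)} - 85\right)} = \sqrt{24756 + 15 \left(0 - 85\right)} = \sqrt{24756 + 15 \left(-85\right)} = \sqrt{24756 - 1275} = \sqrt{23481} = 3 \sqrt{2609}$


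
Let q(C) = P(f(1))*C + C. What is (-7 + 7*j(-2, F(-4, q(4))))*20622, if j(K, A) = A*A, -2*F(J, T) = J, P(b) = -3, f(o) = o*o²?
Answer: 433062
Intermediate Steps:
f(o) = o³
q(C) = -2*C (q(C) = -3*C + C = -2*C)
F(J, T) = -J/2
j(K, A) = A²
(-7 + 7*j(-2, F(-4, q(4))))*20622 = (-7 + 7*(-½*(-4))²)*20622 = (-7 + 7*2²)*20622 = (-7 + 7*4)*20622 = (-7 + 28)*20622 = 21*20622 = 433062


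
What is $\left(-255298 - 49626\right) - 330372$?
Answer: $-635296$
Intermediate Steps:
$\left(-255298 - 49626\right) - 330372 = -304924 - 330372 = -635296$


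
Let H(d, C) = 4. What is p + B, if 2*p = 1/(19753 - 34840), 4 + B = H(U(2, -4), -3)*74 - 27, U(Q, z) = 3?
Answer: 7996109/30174 ≈ 265.00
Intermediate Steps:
B = 265 (B = -4 + (4*74 - 27) = -4 + (296 - 27) = -4 + 269 = 265)
p = -1/30174 (p = 1/(2*(19753 - 34840)) = (1/2)/(-15087) = (1/2)*(-1/15087) = -1/30174 ≈ -3.3141e-5)
p + B = -1/30174 + 265 = 7996109/30174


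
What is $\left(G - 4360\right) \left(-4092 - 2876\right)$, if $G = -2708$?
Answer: $49249824$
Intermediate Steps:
$\left(G - 4360\right) \left(-4092 - 2876\right) = \left(-2708 - 4360\right) \left(-4092 - 2876\right) = \left(-7068\right) \left(-6968\right) = 49249824$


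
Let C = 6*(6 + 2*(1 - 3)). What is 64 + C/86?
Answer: 2758/43 ≈ 64.140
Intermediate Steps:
C = 12 (C = 6*(6 + 2*(-2)) = 6*(6 - 4) = 6*2 = 12)
64 + C/86 = 64 + 12/86 = 64 + 12*(1/86) = 64 + 6/43 = 2758/43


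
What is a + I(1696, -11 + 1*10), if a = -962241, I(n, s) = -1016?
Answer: -963257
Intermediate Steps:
a + I(1696, -11 + 1*10) = -962241 - 1016 = -963257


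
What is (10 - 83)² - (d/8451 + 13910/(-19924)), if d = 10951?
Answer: 448592128441/84188862 ≈ 5328.4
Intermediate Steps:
(10 - 83)² - (d/8451 + 13910/(-19924)) = (10 - 83)² - (10951/8451 + 13910/(-19924)) = (-73)² - (10951*(1/8451) + 13910*(-1/19924)) = 5329 - (10951/8451 - 6955/9962) = 5329 - 1*50317157/84188862 = 5329 - 50317157/84188862 = 448592128441/84188862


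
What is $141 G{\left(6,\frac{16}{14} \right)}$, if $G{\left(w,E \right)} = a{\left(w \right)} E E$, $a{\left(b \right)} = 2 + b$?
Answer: $\frac{72192}{49} \approx 1473.3$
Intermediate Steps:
$G{\left(w,E \right)} = E^{2} \left(2 + w\right)$ ($G{\left(w,E \right)} = \left(2 + w\right) E E = E \left(2 + w\right) E = E^{2} \left(2 + w\right)$)
$141 G{\left(6,\frac{16}{14} \right)} = 141 \left(\frac{16}{14}\right)^{2} \left(2 + 6\right) = 141 \left(16 \cdot \frac{1}{14}\right)^{2} \cdot 8 = 141 \left(\frac{8}{7}\right)^{2} \cdot 8 = 141 \cdot \frac{64}{49} \cdot 8 = 141 \cdot \frac{512}{49} = \frac{72192}{49}$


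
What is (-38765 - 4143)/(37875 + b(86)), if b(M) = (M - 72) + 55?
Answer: -631/558 ≈ -1.1308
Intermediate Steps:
b(M) = -17 + M (b(M) = (-72 + M) + 55 = -17 + M)
(-38765 - 4143)/(37875 + b(86)) = (-38765 - 4143)/(37875 + (-17 + 86)) = -42908/(37875 + 69) = -42908/37944 = -42908*1/37944 = -631/558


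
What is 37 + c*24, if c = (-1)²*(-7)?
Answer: -131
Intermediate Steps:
c = -7 (c = 1*(-7) = -7)
37 + c*24 = 37 - 7*24 = 37 - 168 = -131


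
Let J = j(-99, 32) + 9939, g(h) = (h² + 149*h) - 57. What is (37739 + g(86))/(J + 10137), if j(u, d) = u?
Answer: 57892/19977 ≈ 2.8979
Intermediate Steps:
g(h) = -57 + h² + 149*h
J = 9840 (J = -99 + 9939 = 9840)
(37739 + g(86))/(J + 10137) = (37739 + (-57 + 86² + 149*86))/(9840 + 10137) = (37739 + (-57 + 7396 + 12814))/19977 = (37739 + 20153)*(1/19977) = 57892*(1/19977) = 57892/19977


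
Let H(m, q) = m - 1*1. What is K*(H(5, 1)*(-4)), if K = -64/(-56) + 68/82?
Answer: -9056/287 ≈ -31.554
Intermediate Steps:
H(m, q) = -1 + m (H(m, q) = m - 1 = -1 + m)
K = 566/287 (K = -64*(-1/56) + 68*(1/82) = 8/7 + 34/41 = 566/287 ≈ 1.9721)
K*(H(5, 1)*(-4)) = 566*((-1 + 5)*(-4))/287 = 566*(4*(-4))/287 = (566/287)*(-16) = -9056/287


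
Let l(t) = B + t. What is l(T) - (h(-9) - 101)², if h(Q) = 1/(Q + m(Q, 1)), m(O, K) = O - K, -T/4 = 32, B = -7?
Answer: -3735135/361 ≈ -10347.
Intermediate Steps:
T = -128 (T = -4*32 = -128)
l(t) = -7 + t
h(Q) = 1/(-1 + 2*Q) (h(Q) = 1/(Q + (Q - 1*1)) = 1/(Q + (Q - 1)) = 1/(Q + (-1 + Q)) = 1/(-1 + 2*Q))
l(T) - (h(-9) - 101)² = (-7 - 128) - (1/(-1 + 2*(-9)) - 101)² = -135 - (1/(-1 - 18) - 101)² = -135 - (1/(-19) - 101)² = -135 - (-1/19 - 101)² = -135 - (-1920/19)² = -135 - 1*3686400/361 = -135 - 3686400/361 = -3735135/361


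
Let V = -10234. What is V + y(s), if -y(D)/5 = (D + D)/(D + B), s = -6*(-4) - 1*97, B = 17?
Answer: -286917/28 ≈ -10247.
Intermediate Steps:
s = -73 (s = 24 - 97 = -73)
y(D) = -10*D/(17 + D) (y(D) = -5*(D + D)/(D + 17) = -5*2*D/(17 + D) = -10*D/(17 + D))
V + y(s) = -10234 - 10*(-73)/(17 - 73) = -10234 - 10*(-73)/(-56) = -10234 - 10*(-73)*(-1/56) = -10234 - 365/28 = -286917/28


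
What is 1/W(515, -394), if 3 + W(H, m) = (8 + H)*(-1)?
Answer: -1/526 ≈ -0.0019011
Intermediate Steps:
W(H, m) = -11 - H (W(H, m) = -3 + (8 + H)*(-1) = -3 + (-8 - H) = -11 - H)
1/W(515, -394) = 1/(-11 - 1*515) = 1/(-11 - 515) = 1/(-526) = -1/526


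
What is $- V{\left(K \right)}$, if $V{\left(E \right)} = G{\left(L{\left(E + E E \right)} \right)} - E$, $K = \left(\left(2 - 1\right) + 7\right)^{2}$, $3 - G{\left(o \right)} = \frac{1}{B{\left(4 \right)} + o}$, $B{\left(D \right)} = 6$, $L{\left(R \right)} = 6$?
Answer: $\frac{733}{12} \approx 61.083$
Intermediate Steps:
$G{\left(o \right)} = 3 - \frac{1}{6 + o}$
$K = 64$ ($K = \left(1 + 7\right)^{2} = 8^{2} = 64$)
$V{\left(E \right)} = \frac{35}{12} - E$ ($V{\left(E \right)} = \frac{17 + 3 \cdot 6}{6 + 6} - E = \frac{17 + 18}{12} - E = \frac{1}{12} \cdot 35 - E = \frac{35}{12} - E$)
$- V{\left(K \right)} = - (\frac{35}{12} - 64) = \left(-1\right) \left(- \frac{733}{12}\right) = \frac{733}{12}$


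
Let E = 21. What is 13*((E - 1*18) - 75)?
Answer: -936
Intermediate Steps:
13*((E - 1*18) - 75) = 13*((21 - 1*18) - 75) = 13*((21 - 18) - 75) = 13*(3 - 75) = 13*(-72) = -936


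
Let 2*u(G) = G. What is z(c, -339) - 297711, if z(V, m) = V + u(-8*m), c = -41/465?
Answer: -137805116/465 ≈ -2.9636e+5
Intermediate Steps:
u(G) = G/2
c = -41/465 (c = -41*1/465 = -41/465 ≈ -0.088172)
z(V, m) = V - 4*m (z(V, m) = V + (-8*m)/2 = V - 4*m)
z(c, -339) - 297711 = (-41/465 - 4*(-339)) - 297711 = (-41/465 + 1356) - 297711 = 630499/465 - 297711 = -137805116/465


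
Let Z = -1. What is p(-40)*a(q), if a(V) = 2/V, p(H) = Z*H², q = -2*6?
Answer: 800/3 ≈ 266.67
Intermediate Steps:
q = -12
p(H) = -H²
p(-40)*a(q) = (-1*(-40)²)*(2/(-12)) = (-1*1600)*(2*(-1/12)) = -1600*(-⅙) = 800/3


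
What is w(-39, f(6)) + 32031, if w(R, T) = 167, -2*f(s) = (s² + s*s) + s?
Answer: 32198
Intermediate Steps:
f(s) = -s² - s/2 (f(s) = -((s² + s*s) + s)/2 = -((s² + s²) + s)/2 = -(2*s² + s)/2 = -(s + 2*s²)/2 = -s² - s/2)
w(-39, f(6)) + 32031 = 167 + 32031 = 32198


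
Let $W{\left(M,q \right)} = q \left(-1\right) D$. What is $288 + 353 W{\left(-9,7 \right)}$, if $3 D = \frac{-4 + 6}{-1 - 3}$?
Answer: $\frac{4199}{6} \approx 699.83$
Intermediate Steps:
$D = - \frac{1}{6}$ ($D = \frac{\left(-4 + 6\right) \frac{1}{-1 - 3}}{3} = \frac{2 \frac{1}{-4}}{3} = \frac{2 \left(- \frac{1}{4}\right)}{3} = \frac{1}{3} \left(- \frac{1}{2}\right) = - \frac{1}{6} \approx -0.16667$)
$W{\left(M,q \right)} = \frac{q}{6}$ ($W{\left(M,q \right)} = q \left(-1\right) \left(- \frac{1}{6}\right) = - q \left(- \frac{1}{6}\right) = \frac{q}{6}$)
$288 + 353 W{\left(-9,7 \right)} = 288 + 353 \cdot \frac{1}{6} \cdot 7 = 288 + 353 \cdot \frac{7}{6} = 288 + \frac{2471}{6} = \frac{4199}{6}$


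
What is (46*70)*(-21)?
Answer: -67620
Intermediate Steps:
(46*70)*(-21) = 3220*(-21) = -67620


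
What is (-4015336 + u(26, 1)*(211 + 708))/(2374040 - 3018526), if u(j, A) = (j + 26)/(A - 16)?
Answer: 30138914/4833645 ≈ 6.2352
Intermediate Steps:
u(j, A) = (26 + j)/(-16 + A)
(-4015336 + u(26, 1)*(211 + 708))/(2374040 - 3018526) = (-4015336 + ((26 + 26)/(-16 + 1))*(211 + 708))/(2374040 - 3018526) = (-4015336 + (52/(-15))*919)/(-644486) = (-4015336 - 1/15*52*919)*(-1/644486) = (-4015336 - 52/15*919)*(-1/644486) = (-4015336 - 47788/15)*(-1/644486) = -60277828/15*(-1/644486) = 30138914/4833645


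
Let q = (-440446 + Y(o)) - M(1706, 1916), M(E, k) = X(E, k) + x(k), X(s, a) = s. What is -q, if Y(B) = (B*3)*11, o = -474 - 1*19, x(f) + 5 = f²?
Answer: 4129472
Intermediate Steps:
x(f) = -5 + f²
o = -493 (o = -474 - 19 = -493)
Y(B) = 33*B (Y(B) = (3*B)*11 = 33*B)
M(E, k) = -5 + E + k² (M(E, k) = E + (-5 + k²) = -5 + E + k²)
q = -4129472 (q = (-440446 + 33*(-493)) - (-5 + 1706 + 1916²) = (-440446 - 16269) - (-5 + 1706 + 3671056) = -456715 - 1*3672757 = -456715 - 3672757 = -4129472)
-q = -1*(-4129472) = 4129472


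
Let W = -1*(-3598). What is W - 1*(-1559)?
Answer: 5157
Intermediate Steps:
W = 3598
W - 1*(-1559) = 3598 - 1*(-1559) = 3598 + 1559 = 5157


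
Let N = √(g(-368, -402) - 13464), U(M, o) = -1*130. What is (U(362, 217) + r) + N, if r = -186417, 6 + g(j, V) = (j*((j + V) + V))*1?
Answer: -186547 + √417826 ≈ -1.8590e+5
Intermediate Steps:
g(j, V) = -6 + j*(j + 2*V) (g(j, V) = -6 + (j*((j + V) + V))*1 = -6 + (j*((V + j) + V))*1 = -6 + (j*(j + 2*V))*1 = -6 + j*(j + 2*V))
U(M, o) = -130
N = √417826 (N = √((-6 + (-368)² + 2*(-402)*(-368)) - 13464) = √((-6 + 135424 + 295872) - 13464) = √(431290 - 13464) = √417826 ≈ 646.39)
(U(362, 217) + r) + N = (-130 - 186417) + √417826 = -186547 + √417826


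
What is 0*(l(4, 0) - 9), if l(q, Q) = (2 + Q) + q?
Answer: 0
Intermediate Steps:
l(q, Q) = 2 + Q + q
0*(l(4, 0) - 9) = 0*((2 + 0 + 4) - 9) = 0*(6 - 9) = 0*(-3) = 0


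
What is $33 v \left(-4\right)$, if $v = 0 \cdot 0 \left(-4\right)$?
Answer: $0$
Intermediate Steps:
$v = 0$ ($v = 0 \left(-4\right) = 0$)
$33 v \left(-4\right) = 33 \cdot 0 \left(-4\right) = 0 \left(-4\right) = 0$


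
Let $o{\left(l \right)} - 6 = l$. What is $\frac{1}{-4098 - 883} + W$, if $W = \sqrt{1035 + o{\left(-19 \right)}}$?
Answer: $- \frac{1}{4981} + \sqrt{1022} \approx 31.969$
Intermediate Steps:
$o{\left(l \right)} = 6 + l$
$W = \sqrt{1022}$ ($W = \sqrt{1035 + \left(6 - 19\right)} = \sqrt{1035 - 13} = \sqrt{1022} \approx 31.969$)
$\frac{1}{-4098 - 883} + W = \frac{1}{-4098 - 883} + \sqrt{1022} = \frac{1}{-4981} + \sqrt{1022} = - \frac{1}{4981} + \sqrt{1022}$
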